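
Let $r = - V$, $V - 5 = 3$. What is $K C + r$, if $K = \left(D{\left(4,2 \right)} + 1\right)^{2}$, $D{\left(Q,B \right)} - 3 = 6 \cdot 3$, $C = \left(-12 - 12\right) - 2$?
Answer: $-12592$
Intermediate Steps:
$V = 8$ ($V = 5 + 3 = 8$)
$C = -26$ ($C = -24 - 2 = -26$)
$r = -8$ ($r = \left(-1\right) 8 = -8$)
$D{\left(Q,B \right)} = 21$ ($D{\left(Q,B \right)} = 3 + 6 \cdot 3 = 3 + 18 = 21$)
$K = 484$ ($K = \left(21 + 1\right)^{2} = 22^{2} = 484$)
$K C + r = 484 \left(-26\right) - 8 = -12584 - 8 = -12592$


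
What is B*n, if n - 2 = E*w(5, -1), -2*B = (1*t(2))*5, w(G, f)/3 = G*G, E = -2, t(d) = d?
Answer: 740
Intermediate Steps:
w(G, f) = 3*G**2 (w(G, f) = 3*(G*G) = 3*G**2)
B = -5 (B = -1*2*5/2 = -5 ≈ -5.0000)
n = -148 (n = 2 - 6*5**2 = 2 - 6*25 = 2 - 2*75 = 2 - 150 = -148)
B*n = -5*(-148) = 740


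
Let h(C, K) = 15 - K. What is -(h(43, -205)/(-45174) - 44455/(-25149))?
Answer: -111259855/63115607 ≈ -1.7628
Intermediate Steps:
-(h(43, -205)/(-45174) - 44455/(-25149)) = -((15 - 1*(-205))/(-45174) - 44455/(-25149)) = -((15 + 205)*(-1/45174) - 44455*(-1/25149)) = -(220*(-1/45174) + 44455/25149) = -(-110/22587 + 44455/25149) = -1*111259855/63115607 = -111259855/63115607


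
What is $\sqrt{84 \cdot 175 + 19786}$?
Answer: $\sqrt{34486} \approx 185.7$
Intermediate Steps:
$\sqrt{84 \cdot 175 + 19786} = \sqrt{14700 + 19786} = \sqrt{34486}$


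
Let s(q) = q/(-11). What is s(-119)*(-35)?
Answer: -4165/11 ≈ -378.64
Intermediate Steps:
s(q) = -q/11 (s(q) = q*(-1/11) = -q/11)
s(-119)*(-35) = -1/11*(-119)*(-35) = (119/11)*(-35) = -4165/11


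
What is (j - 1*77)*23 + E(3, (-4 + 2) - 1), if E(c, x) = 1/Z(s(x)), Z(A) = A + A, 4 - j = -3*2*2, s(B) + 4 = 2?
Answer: -5613/4 ≈ -1403.3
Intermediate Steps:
s(B) = -2 (s(B) = -4 + 2 = -2)
j = 16 (j = 4 - (-3*2)*2 = 4 - (-6)*2 = 4 - 1*(-12) = 4 + 12 = 16)
Z(A) = 2*A
E(c, x) = -¼ (E(c, x) = 1/(2*(-2)) = 1/(-4) = -¼)
(j - 1*77)*23 + E(3, (-4 + 2) - 1) = (16 - 1*77)*23 - ¼ = (16 - 77)*23 - ¼ = -61*23 - ¼ = -1403 - ¼ = -5613/4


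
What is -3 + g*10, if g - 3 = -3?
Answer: -3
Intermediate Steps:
g = 0 (g = 3 - 3 = 0)
-3 + g*10 = -3 + 0*10 = -3 + 0 = -3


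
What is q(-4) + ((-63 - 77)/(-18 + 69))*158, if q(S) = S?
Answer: -22324/51 ≈ -437.73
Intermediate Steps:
q(-4) + ((-63 - 77)/(-18 + 69))*158 = -4 + ((-63 - 77)/(-18 + 69))*158 = -4 - 140/51*158 = -4 - 22120/51 = -22324/51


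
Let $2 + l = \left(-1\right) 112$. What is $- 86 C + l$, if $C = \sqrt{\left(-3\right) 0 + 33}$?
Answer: $-114 - 86 \sqrt{33} \approx -608.03$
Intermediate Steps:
$l = -114$ ($l = -2 - 112 = -114$)
$C = \sqrt{33}$ ($C = \sqrt{0 + 33} = \sqrt{33} \approx 5.7446$)
$- 86 C + l = - 86 \sqrt{33} - 114 = -114 - 86 \sqrt{33}$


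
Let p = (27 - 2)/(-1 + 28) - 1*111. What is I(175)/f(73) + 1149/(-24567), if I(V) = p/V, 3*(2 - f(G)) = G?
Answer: -16078367/864144225 ≈ -0.018606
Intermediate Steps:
f(G) = 2 - G/3
p = -2972/27 (p = 25/27 - 111 = -2972/27 ≈ -110.07)
I(V) = -2972/(27*V)
I(175)/f(73) + 1149/(-24567) = (-2972/27/175)/(2 - 1/3*73) + 1149/(-24567) = (-2972/27*1/175)/(2 - 73/3) + 1149*(-1/24567) = -2972/(4725*(-67/3)) - 383/8189 = -2972/4725*(-3/67) - 383/8189 = 2972/105525 - 383/8189 = -16078367/864144225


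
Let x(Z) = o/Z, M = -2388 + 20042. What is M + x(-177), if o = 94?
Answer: 3124664/177 ≈ 17653.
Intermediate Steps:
M = 17654
x(Z) = 94/Z
M + x(-177) = 17654 + 94/(-177) = 17654 + 94*(-1/177) = 17654 - 94/177 = 3124664/177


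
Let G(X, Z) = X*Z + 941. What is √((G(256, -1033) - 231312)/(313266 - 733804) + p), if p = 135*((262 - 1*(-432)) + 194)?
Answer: √21201250958339342/420538 ≈ 346.24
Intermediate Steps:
G(X, Z) = 941 + X*Z
p = 119880 (p = 135*((262 + 432) + 194) = 135*(694 + 194) = 135*888 = 119880)
√((G(256, -1033) - 231312)/(313266 - 733804) + p) = √(((941 + 256*(-1033)) - 231312)/(313266 - 733804) + 119880) = √(((941 - 264448) - 231312)/(-420538) + 119880) = √((-263507 - 231312)*(-1/420538) + 119880) = √(-494819*(-1/420538) + 119880) = √(494819/420538 + 119880) = √(50414590259/420538) = √21201250958339342/420538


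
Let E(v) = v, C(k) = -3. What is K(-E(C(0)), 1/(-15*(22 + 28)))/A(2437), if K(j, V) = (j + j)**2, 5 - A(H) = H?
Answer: -9/608 ≈ -0.014803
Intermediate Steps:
A(H) = 5 - H
K(j, V) = 4*j**2 (K(j, V) = (2*j)**2 = 4*j**2)
K(-E(C(0)), 1/(-15*(22 + 28)))/A(2437) = (4*(-1*(-3))**2)/(5 - 1*2437) = (4*3**2)/(5 - 2437) = (4*9)/(-2432) = 36*(-1/2432) = -9/608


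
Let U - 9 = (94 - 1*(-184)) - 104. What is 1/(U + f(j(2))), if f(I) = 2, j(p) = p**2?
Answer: 1/185 ≈ 0.0054054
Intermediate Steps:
U = 183 (U = 9 + ((94 - 1*(-184)) - 104) = 9 + ((94 + 184) - 104) = 9 + (278 - 104) = 9 + 174 = 183)
1/(U + f(j(2))) = 1/(183 + 2) = 1/185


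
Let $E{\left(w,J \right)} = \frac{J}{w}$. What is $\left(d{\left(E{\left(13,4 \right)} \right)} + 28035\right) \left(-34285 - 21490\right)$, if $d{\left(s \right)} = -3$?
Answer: $-1563484800$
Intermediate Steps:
$\left(d{\left(E{\left(13,4 \right)} \right)} + 28035\right) \left(-34285 - 21490\right) = \left(-3 + 28035\right) \left(-34285 - 21490\right) = 28032 \left(-55775\right) = -1563484800$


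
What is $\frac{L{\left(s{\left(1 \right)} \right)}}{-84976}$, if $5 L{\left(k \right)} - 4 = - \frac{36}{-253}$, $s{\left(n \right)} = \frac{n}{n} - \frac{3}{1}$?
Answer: $- \frac{131}{13436830} \approx -9.7493 \cdot 10^{-6}$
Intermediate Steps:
$s{\left(n \right)} = -2$ ($s{\left(n \right)} = 1 - 3 = -2$)
$L{\left(k \right)} = \frac{1048}{1265}$ ($L{\left(k \right)} = \frac{4}{5} + \frac{\left(-36\right) \frac{1}{-253}}{5} = \frac{4}{5} + \frac{\left(-36\right) \left(- \frac{1}{253}\right)}{5} = \frac{4}{5} + \frac{1}{5} \cdot \frac{36}{253} = \frac{4}{5} + \frac{36}{1265} = \frac{1048}{1265}$)
$\frac{L{\left(s{\left(1 \right)} \right)}}{-84976} = \frac{1048}{1265 \left(-84976\right)} = \frac{1048}{1265} \left(- \frac{1}{84976}\right) = - \frac{131}{13436830}$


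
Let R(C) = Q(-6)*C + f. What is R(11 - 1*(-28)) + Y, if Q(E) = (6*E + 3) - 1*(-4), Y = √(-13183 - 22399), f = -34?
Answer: -1165 + I*√35582 ≈ -1165.0 + 188.63*I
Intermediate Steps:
Y = I*√35582 (Y = √(-35582) = I*√35582 ≈ 188.63*I)
Q(E) = 7 + 6*E (Q(E) = (3 + 6*E) + 4 = 7 + 6*E)
R(C) = -34 - 29*C (R(C) = (7 + 6*(-6))*C - 34 = (7 - 36)*C - 34 = -29*C - 34 = -34 - 29*C)
R(11 - 1*(-28)) + Y = (-34 - 29*(11 - 1*(-28))) + I*√35582 = (-34 - 29*(11 + 28)) + I*√35582 = (-34 - 29*39) + I*√35582 = (-34 - 1131) + I*√35582 = -1165 + I*√35582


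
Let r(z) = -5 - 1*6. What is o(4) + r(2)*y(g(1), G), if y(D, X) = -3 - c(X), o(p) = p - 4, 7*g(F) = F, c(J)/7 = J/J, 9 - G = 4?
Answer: 110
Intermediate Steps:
G = 5 (G = 9 - 1*4 = 9 - 4 = 5)
c(J) = 7 (c(J) = 7*(J/J) = 7*1 = 7)
g(F) = F/7
o(p) = -4 + p
y(D, X) = -10 (y(D, X) = -3 - 1*7 = -3 - 7 = -10)
r(z) = -11 (r(z) = -5 - 6 = -11)
o(4) + r(2)*y(g(1), G) = (-4 + 4) - 11*(-10) = 0 + 110 = 110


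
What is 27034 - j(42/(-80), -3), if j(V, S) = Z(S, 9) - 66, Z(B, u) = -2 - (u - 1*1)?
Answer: 27110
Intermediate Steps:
Z(B, u) = -1 - u (Z(B, u) = -2 - (u - 1) = -2 - (-1 + u) = -2 + (1 - u) = -1 - u)
j(V, S) = -76 (j(V, S) = (-1 - 1*9) - 66 = (-1 - 9) - 66 = -10 - 66 = -76)
27034 - j(42/(-80), -3) = 27034 - 1*(-76) = 27034 + 76 = 27110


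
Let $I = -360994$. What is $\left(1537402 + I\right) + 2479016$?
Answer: $3655424$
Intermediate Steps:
$\left(1537402 + I\right) + 2479016 = \left(1537402 - 360994\right) + 2479016 = 1176408 + 2479016 = 3655424$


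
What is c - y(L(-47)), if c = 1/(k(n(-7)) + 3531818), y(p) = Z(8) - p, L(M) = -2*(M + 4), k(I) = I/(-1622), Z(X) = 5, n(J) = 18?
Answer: 232008656320/2864304389 ≈ 81.000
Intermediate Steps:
k(I) = -I/1622 (k(I) = I*(-1/1622) = -I/1622)
L(M) = -8 - 2*M (L(M) = -2*(4 + M) = -8 - 2*M)
y(p) = 5 - p
c = 811/2864304389 (c = 1/(-1/1622*18 + 3531818) = 1/(-9/811 + 3531818) = 1/(2864304389/811) = 811/2864304389 ≈ 2.8314e-7)
c - y(L(-47)) = 811/2864304389 - (5 - (-8 - 2*(-47))) = 811/2864304389 - (5 - (-8 + 94)) = 811/2864304389 - (5 - 1*86) = 811/2864304389 - (5 - 86) = 811/2864304389 - 1*(-81) = 811/2864304389 + 81 = 232008656320/2864304389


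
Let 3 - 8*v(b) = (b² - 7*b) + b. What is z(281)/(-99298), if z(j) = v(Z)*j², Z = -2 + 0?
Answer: 1026493/794384 ≈ 1.2922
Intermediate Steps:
Z = -2
v(b) = 3/8 - b²/8 + 3*b/4 (v(b) = 3/8 - ((b² - 7*b) + b)/8 = 3/8 - (b² - 6*b)/8 = 3/8 + (-b²/8 + 3*b/4) = 3/8 - b²/8 + 3*b/4)
z(j) = -13*j²/8 (z(j) = (3/8 - ⅛*(-2)² + (¾)*(-2))*j² = (3/8 - ⅛*4 - 3/2)*j² = (3/8 - ½ - 3/2)*j² = -13*j²/8)
z(281)/(-99298) = -13/8*281²/(-99298) = -13/8*78961*(-1/99298) = -1026493/8*(-1/99298) = 1026493/794384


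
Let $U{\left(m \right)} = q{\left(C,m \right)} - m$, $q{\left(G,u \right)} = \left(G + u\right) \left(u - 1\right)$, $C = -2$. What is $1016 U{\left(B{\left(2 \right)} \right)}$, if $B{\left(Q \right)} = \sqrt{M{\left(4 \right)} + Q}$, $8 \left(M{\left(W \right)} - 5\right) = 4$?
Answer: $9652 - 2032 \sqrt{30} \approx -1477.7$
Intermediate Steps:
$q{\left(G,u \right)} = \left(-1 + u\right) \left(G + u\right)$ ($q{\left(G,u \right)} = \left(G + u\right) \left(-1 + u\right) = \left(-1 + u\right) \left(G + u\right)$)
$M{\left(W \right)} = \frac{11}{2}$ ($M{\left(W \right)} = 5 + \frac{1}{8} \cdot 4 = 5 + \frac{1}{2} = \frac{11}{2}$)
$B{\left(Q \right)} = \sqrt{\frac{11}{2} + Q}$
$U{\left(m \right)} = 2 + m^{2} - 4 m$ ($U{\left(m \right)} = \left(m^{2} - -2 - m - 2 m\right) - m = \left(m^{2} + 2 - m - 2 m\right) - m = \left(2 + m^{2} - 3 m\right) - m = 2 + m^{2} - 4 m$)
$1016 U{\left(B{\left(2 \right)} \right)} = 1016 \left(2 + \left(\frac{\sqrt{22 + 4 \cdot 2}}{2}\right)^{2} - 4 \frac{\sqrt{22 + 4 \cdot 2}}{2}\right) = 1016 \left(2 + \left(\frac{\sqrt{22 + 8}}{2}\right)^{2} - 4 \frac{\sqrt{22 + 8}}{2}\right) = 1016 \left(2 + \left(\frac{\sqrt{30}}{2}\right)^{2} - 4 \frac{\sqrt{30}}{2}\right) = 1016 \left(2 + \frac{15}{2} - 2 \sqrt{30}\right) = 1016 \left(\frac{19}{2} - 2 \sqrt{30}\right) = 9652 - 2032 \sqrt{30}$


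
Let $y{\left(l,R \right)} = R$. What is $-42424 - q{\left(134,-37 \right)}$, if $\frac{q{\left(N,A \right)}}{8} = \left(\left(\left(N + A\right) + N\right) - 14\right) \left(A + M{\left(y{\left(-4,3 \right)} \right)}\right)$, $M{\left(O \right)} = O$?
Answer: $16600$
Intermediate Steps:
$q{\left(N,A \right)} = 8 \left(3 + A\right) \left(-14 + A + 2 N\right)$ ($q{\left(N,A \right)} = 8 \left(\left(\left(N + A\right) + N\right) - 14\right) \left(A + 3\right) = 8 \left(\left(\left(A + N\right) + N\right) - 14\right) \left(3 + A\right) = 8 \left(\left(A + 2 N\right) - 14\right) \left(3 + A\right) = 8 \left(-14 + A + 2 N\right) \left(3 + A\right) = 8 \left(3 + A\right) \left(-14 + A + 2 N\right)$)
$-42424 - q{\left(134,-37 \right)} = -42424 - \left(-336 - -3256 + 8 \left(-37\right)^{2} + 48 \cdot 134 + 16 \left(-37\right) 134\right) = -42424 - \left(-336 + 3256 + 8 \cdot 1369 + 6432 - 79328\right) = -42424 - \left(-336 + 3256 + 10952 + 6432 - 79328\right) = -42424 - -59024 = -42424 + 59024 = 16600$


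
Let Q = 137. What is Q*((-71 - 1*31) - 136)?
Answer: -32606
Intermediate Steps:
Q*((-71 - 1*31) - 136) = 137*((-71 - 1*31) - 136) = 137*((-71 - 31) - 136) = 137*(-102 - 136) = 137*(-238) = -32606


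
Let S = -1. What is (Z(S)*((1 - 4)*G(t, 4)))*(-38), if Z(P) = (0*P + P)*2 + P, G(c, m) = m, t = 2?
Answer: -1368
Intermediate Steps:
Z(P) = 3*P (Z(P) = (0 + P)*2 + P = P*2 + P = 2*P + P = 3*P)
(Z(S)*((1 - 4)*G(t, 4)))*(-38) = ((3*(-1))*((1 - 4)*4))*(-38) = -(-9)*4*(-38) = -3*(-12)*(-38) = 36*(-38) = -1368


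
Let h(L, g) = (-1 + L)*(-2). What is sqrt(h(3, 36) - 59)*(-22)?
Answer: -66*I*sqrt(7) ≈ -174.62*I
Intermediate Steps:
h(L, g) = 2 - 2*L
sqrt(h(3, 36) - 59)*(-22) = sqrt((2 - 2*3) - 59)*(-22) = sqrt((2 - 6) - 59)*(-22) = sqrt(-4 - 59)*(-22) = sqrt(-63)*(-22) = (3*I*sqrt(7))*(-22) = -66*I*sqrt(7)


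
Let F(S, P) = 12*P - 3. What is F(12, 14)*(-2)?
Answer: -330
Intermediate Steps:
F(S, P) = -3 + 12*P
F(12, 14)*(-2) = (-3 + 12*14)*(-2) = (-3 + 168)*(-2) = 165*(-2) = -330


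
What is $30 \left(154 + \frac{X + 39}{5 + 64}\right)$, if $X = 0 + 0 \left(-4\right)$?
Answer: $\frac{106650}{23} \approx 4637.0$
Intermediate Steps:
$X = 0$ ($X = 0 + 0 = 0$)
$30 \left(154 + \frac{X + 39}{5 + 64}\right) = 30 \left(154 + \frac{0 + 39}{5 + 64}\right) = 30 \left(154 + \frac{39}{69}\right) = 30 \left(154 + 39 \cdot \frac{1}{69}\right) = 30 \left(154 + \frac{13}{23}\right) = 30 \cdot \frac{3555}{23} = \frac{106650}{23}$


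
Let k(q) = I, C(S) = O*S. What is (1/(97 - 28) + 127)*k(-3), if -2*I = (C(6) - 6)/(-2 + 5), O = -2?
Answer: 8764/23 ≈ 381.04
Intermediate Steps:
C(S) = -2*S
I = 3 (I = -(-2*6 - 6)/(2*(-2 + 5)) = -(-12 - 6)/(2*3) = -(-9)/3 = -½*(-6) = 3)
k(q) = 3
(1/(97 - 28) + 127)*k(-3) = (1/(97 - 28) + 127)*3 = (1/69 + 127)*3 = (8764/69)*3 = 8764/23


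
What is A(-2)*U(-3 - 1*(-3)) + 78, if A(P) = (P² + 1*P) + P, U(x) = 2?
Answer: 78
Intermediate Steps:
A(P) = P² + 2*P (A(P) = (P² + P) + P = (P + P²) + P = P² + 2*P)
A(-2)*U(-3 - 1*(-3)) + 78 = -2*(2 - 2)*2 + 78 = -2*0*2 + 78 = 0*2 + 78 = 0 + 78 = 78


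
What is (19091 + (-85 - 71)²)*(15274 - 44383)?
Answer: -1264116543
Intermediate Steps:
(19091 + (-85 - 71)²)*(15274 - 44383) = (19091 + (-156)²)*(-29109) = (19091 + 24336)*(-29109) = 43427*(-29109) = -1264116543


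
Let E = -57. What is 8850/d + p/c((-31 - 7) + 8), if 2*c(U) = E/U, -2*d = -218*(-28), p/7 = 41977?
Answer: 8967882205/28994 ≈ 3.0930e+5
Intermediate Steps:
p = 293839 (p = 7*41977 = 293839)
d = -3052 (d = -(-109)*(-28) = -½*6104 = -3052)
c(U) = -57/(2*U) (c(U) = (-57/U)/2 = -57/(2*U))
8850/d + p/c((-31 - 7) + 8) = 8850/(-3052) + 293839/((-57/(2*((-31 - 7) + 8)))) = 8850*(-1/3052) + 293839/((-57/(2*(-38 + 8)))) = -4425/1526 + 293839/((-57/2/(-30))) = -4425/1526 + 293839/((-57/2*(-1/30))) = -4425/1526 + 293839/(19/20) = -4425/1526 + 293839*(20/19) = -4425/1526 + 5876780/19 = 8967882205/28994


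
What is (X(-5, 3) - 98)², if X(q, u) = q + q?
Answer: 11664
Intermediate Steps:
X(q, u) = 2*q
(X(-5, 3) - 98)² = (2*(-5) - 98)² = (-10 - 98)² = (-108)² = 11664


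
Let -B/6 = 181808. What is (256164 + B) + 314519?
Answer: -520165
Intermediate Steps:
B = -1090848 (B = -6*181808 = -1090848)
(256164 + B) + 314519 = (256164 - 1090848) + 314519 = -834684 + 314519 = -520165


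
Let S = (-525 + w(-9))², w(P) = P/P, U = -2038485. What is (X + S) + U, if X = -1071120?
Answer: -2835029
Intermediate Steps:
w(P) = 1
S = 274576 (S = (-525 + 1)² = (-524)² = 274576)
(X + S) + U = (-1071120 + 274576) - 2038485 = -796544 - 2038485 = -2835029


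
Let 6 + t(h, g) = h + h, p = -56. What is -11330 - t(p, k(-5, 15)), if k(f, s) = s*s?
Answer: -11212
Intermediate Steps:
k(f, s) = s²
t(h, g) = -6 + 2*h (t(h, g) = -6 + (h + h) = -6 + 2*h)
-11330 - t(p, k(-5, 15)) = -11330 - (-6 + 2*(-56)) = -11330 - (-6 - 112) = -11330 - 1*(-118) = -11330 + 118 = -11212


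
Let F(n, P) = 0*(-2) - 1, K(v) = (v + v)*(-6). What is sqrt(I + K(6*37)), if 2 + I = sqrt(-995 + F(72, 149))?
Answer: sqrt(-2666 + 2*I*sqrt(249)) ≈ 0.3056 + 51.634*I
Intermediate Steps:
K(v) = -12*v (K(v) = (2*v)*(-6) = -12*v)
F(n, P) = -1 (F(n, P) = 0 - 1 = -1)
I = -2 + 2*I*sqrt(249) (I = -2 + sqrt(-995 - 1) = -2 + sqrt(-996) = -2 + 2*I*sqrt(249) ≈ -2.0 + 31.559*I)
sqrt(I + K(6*37)) = sqrt((-2 + 2*I*sqrt(249)) - 72*37) = sqrt((-2 + 2*I*sqrt(249)) - 12*222) = sqrt((-2 + 2*I*sqrt(249)) - 2664) = sqrt(-2666 + 2*I*sqrt(249))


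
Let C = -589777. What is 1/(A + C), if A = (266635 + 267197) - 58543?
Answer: -1/114488 ≈ -8.7345e-6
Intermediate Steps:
A = 475289 (A = 533832 - 58543 = 475289)
1/(A + C) = 1/(475289 - 589777) = 1/(-114488) = -1/114488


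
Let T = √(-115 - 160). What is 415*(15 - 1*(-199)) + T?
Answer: 88810 + 5*I*√11 ≈ 88810.0 + 16.583*I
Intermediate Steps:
T = 5*I*√11 (T = √(-275) = 5*I*√11 ≈ 16.583*I)
415*(15 - 1*(-199)) + T = 415*(15 - 1*(-199)) + 5*I*√11 = 415*(15 + 199) + 5*I*√11 = 415*214 + 5*I*√11 = 88810 + 5*I*√11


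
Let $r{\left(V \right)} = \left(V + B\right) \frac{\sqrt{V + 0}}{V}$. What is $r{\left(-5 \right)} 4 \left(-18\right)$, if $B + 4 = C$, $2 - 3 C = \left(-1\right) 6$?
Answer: $- \frac{456 i \sqrt{5}}{5} \approx - 203.93 i$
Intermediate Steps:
$C = \frac{8}{3}$ ($C = \frac{2}{3} - \frac{\left(-1\right) 6}{3} = \frac{2}{3} - -2 = \frac{2}{3} + 2 = \frac{8}{3} \approx 2.6667$)
$B = - \frac{4}{3}$ ($B = -4 + \frac{8}{3} = - \frac{4}{3} \approx -1.3333$)
$r{\left(V \right)} = \frac{- \frac{4}{3} + V}{\sqrt{V}}$ ($r{\left(V \right)} = \left(V - \frac{4}{3}\right) \frac{\sqrt{V + 0}}{V} = \left(- \frac{4}{3} + V\right) \frac{\sqrt{V}}{V} = \frac{- \frac{4}{3} + V}{\sqrt{V}}$)
$r{\left(-5 \right)} 4 \left(-18\right) = \frac{- \frac{4}{3} - 5}{i \sqrt{5}} \cdot 4 \left(-18\right) = - \frac{i \sqrt{5}}{5} \left(- \frac{19}{3}\right) 4 \left(-18\right) = \frac{19 i \sqrt{5}}{15} \cdot 4 \left(-18\right) = \frac{76 i \sqrt{5}}{15} \left(-18\right) = - \frac{456 i \sqrt{5}}{5}$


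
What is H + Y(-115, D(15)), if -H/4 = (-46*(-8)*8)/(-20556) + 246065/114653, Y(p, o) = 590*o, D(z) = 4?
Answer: 1385795596412/589201767 ≈ 2352.0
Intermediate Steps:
H = -4720573708/589201767 (H = -4*((-46*(-8)*8)/(-20556) + 246065/114653) = -4*((368*8)*(-1/20556) + 246065*(1/114653)) = -4*(2944*(-1/20556) + 246065/114653) = -4*(-736/5139 + 246065/114653) = -4*1180143427/589201767 = -4720573708/589201767 ≈ -8.0118)
H + Y(-115, D(15)) = -4720573708/589201767 + 590*4 = -4720573708/589201767 + 2360 = 1385795596412/589201767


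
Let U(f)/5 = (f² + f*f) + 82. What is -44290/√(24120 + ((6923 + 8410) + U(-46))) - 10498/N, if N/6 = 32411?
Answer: -5249/97233 - 44290*√61023/61023 ≈ -179.35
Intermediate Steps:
U(f) = 410 + 10*f² (U(f) = 5*((f² + f*f) + 82) = 5*((f² + f²) + 82) = 5*(2*f² + 82) = 5*(82 + 2*f²) = 410 + 10*f²)
N = 194466 (N = 6*32411 = 194466)
-44290/√(24120 + ((6923 + 8410) + U(-46))) - 10498/N = -44290/√(24120 + ((6923 + 8410) + (410 + 10*(-46)²))) - 10498/194466 = -44290/√(24120 + (15333 + (410 + 10*2116))) - 10498*1/194466 = -44290/√(24120 + (15333 + (410 + 21160))) - 5249/97233 = -44290/√(24120 + (15333 + 21570)) - 5249/97233 = -44290/√(24120 + 36903) - 5249/97233 = -44290*√61023/61023 - 5249/97233 = -5249/97233 - 44290*√61023/61023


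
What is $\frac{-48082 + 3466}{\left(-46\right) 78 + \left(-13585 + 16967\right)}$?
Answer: $\frac{22308}{103} \approx 216.58$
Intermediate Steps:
$\frac{-48082 + 3466}{\left(-46\right) 78 + \left(-13585 + 16967\right)} = - \frac{44616}{-3588 + 3382} = - \frac{44616}{-206} = \left(-44616\right) \left(- \frac{1}{206}\right) = \frac{22308}{103}$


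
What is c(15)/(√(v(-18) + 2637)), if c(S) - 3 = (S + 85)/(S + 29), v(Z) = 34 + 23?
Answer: 29*√2694/14817 ≈ 0.10159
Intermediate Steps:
v(Z) = 57
c(S) = 3 + (85 + S)/(29 + S) (c(S) = 3 + (S + 85)/(S + 29) = 3 + (85 + S)/(29 + S))
c(15)/(√(v(-18) + 2637)) = (4*(43 + 15)/(29 + 15))/(√(57 + 2637)) = (4*58/44)/(√2694) = (4*(1/44)*58)*(√2694/2694) = 58*(√2694/2694)/11 = 29*√2694/14817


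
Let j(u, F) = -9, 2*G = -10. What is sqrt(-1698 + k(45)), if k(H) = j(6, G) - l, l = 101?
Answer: 4*I*sqrt(113) ≈ 42.521*I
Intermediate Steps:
G = -5 (G = (1/2)*(-10) = -5)
k(H) = -110 (k(H) = -9 - 1*101 = -9 - 101 = -110)
sqrt(-1698 + k(45)) = sqrt(-1698 - 110) = sqrt(-1808) = 4*I*sqrt(113)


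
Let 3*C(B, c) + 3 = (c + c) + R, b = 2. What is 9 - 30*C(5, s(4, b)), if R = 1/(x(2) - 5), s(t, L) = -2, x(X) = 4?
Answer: 89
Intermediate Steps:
R = -1 (R = 1/(4 - 5) = 1/(-1) = -1)
C(B, c) = -4/3 + 2*c/3 (C(B, c) = -1 + ((c + c) - 1)/3 = -1 + (2*c - 1)/3 = -1 + (-1 + 2*c)/3 = -1 + (-⅓ + 2*c/3) = -4/3 + 2*c/3)
9 - 30*C(5, s(4, b)) = 9 - 30*(-4/3 + (⅔)*(-2)) = 9 - 30*(-4/3 - 4/3) = 9 - 30*(-8/3) = 9 + 80 = 89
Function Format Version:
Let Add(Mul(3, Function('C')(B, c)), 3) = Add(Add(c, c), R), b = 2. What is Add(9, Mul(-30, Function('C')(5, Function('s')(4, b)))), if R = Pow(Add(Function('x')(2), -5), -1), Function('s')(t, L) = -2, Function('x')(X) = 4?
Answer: 89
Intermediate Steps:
R = -1 (R = Pow(Add(4, -5), -1) = Pow(-1, -1) = -1)
Function('C')(B, c) = Add(Rational(-4, 3), Mul(Rational(2, 3), c)) (Function('C')(B, c) = Add(-1, Mul(Rational(1, 3), Add(Add(c, c), -1))) = Add(-1, Mul(Rational(1, 3), Add(Mul(2, c), -1))) = Add(-1, Mul(Rational(1, 3), Add(-1, Mul(2, c)))) = Add(-1, Add(Rational(-1, 3), Mul(Rational(2, 3), c))) = Add(Rational(-4, 3), Mul(Rational(2, 3), c)))
Add(9, Mul(-30, Function('C')(5, Function('s')(4, b)))) = Add(9, Mul(-30, Add(Rational(-4, 3), Mul(Rational(2, 3), -2)))) = Add(9, Mul(-30, Add(Rational(-4, 3), Rational(-4, 3)))) = Add(9, Mul(-30, Rational(-8, 3))) = Add(9, 80) = 89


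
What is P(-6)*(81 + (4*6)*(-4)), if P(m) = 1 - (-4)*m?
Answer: 345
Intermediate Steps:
P(m) = 1 + 4*m
P(-6)*(81 + (4*6)*(-4)) = (1 + 4*(-6))*(81 + (4*6)*(-4)) = (1 - 24)*(81 + 24*(-4)) = -23*(81 - 96) = -23*(-15) = 345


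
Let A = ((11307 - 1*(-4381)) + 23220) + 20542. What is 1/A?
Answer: 1/59450 ≈ 1.6821e-5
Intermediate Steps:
A = 59450 (A = ((11307 + 4381) + 23220) + 20542 = (15688 + 23220) + 20542 = 38908 + 20542 = 59450)
1/A = 1/59450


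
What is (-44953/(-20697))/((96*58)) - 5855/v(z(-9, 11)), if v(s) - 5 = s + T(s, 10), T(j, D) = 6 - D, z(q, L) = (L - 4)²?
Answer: -67473319843/576204480 ≈ -117.10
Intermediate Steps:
z(q, L) = (-4 + L)²
v(s) = 1 + s (v(s) = 5 + (s + (6 - 1*10)) = 5 + (s + (6 - 10)) = 5 + (s - 4) = 5 + (-4 + s) = 1 + s)
(-44953/(-20697))/((96*58)) - 5855/v(z(-9, 11)) = (-44953/(-20697))/((96*58)) - 5855/(1 + (-4 + 11)²) = -44953*(-1/20697)/5568 - 5855/(1 + 7²) = (44953/20697)*(1/5568) - 5855/(1 + 49) = 44953/115240896 - 5855/50 = 44953/115240896 - 5855*1/50 = 44953/115240896 - 1171/10 = -67473319843/576204480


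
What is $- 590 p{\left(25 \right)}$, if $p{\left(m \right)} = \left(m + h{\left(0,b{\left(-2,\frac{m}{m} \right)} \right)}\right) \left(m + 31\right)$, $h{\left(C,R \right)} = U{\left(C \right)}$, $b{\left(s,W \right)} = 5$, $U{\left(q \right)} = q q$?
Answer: $-826000$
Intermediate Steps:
$U{\left(q \right)} = q^{2}$
$h{\left(C,R \right)} = C^{2}$
$p{\left(m \right)} = m \left(31 + m\right)$ ($p{\left(m \right)} = \left(m + 0^{2}\right) \left(m + 31\right) = \left(m + 0\right) \left(31 + m\right) = m \left(31 + m\right)$)
$- 590 p{\left(25 \right)} = - 590 \cdot 25 \left(31 + 25\right) = - 590 \cdot 25 \cdot 56 = \left(-590\right) 1400 = -826000$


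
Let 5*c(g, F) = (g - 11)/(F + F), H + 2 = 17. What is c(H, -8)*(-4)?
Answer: 1/5 ≈ 0.20000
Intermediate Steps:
H = 15 (H = -2 + 17 = 15)
c(g, F) = (-11 + g)/(10*F) (c(g, F) = ((g - 11)/(F + F))/5 = ((-11 + g)/((2*F)))/5 = ((-11 + g)*(1/(2*F)))/5 = ((-11 + g)/(2*F))/5 = (-11 + g)/(10*F))
c(H, -8)*(-4) = ((1/10)*(-11 + 15)/(-8))*(-4) = ((1/10)*(-1/8)*4)*(-4) = -1/20*(-4) = 1/5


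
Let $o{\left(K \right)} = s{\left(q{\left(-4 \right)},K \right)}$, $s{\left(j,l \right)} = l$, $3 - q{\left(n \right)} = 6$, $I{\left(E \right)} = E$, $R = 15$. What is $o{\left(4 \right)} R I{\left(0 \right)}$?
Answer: $0$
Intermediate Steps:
$q{\left(n \right)} = -3$ ($q{\left(n \right)} = 3 - 6 = -3$)
$o{\left(K \right)} = K$
$o{\left(4 \right)} R I{\left(0 \right)} = 4 \cdot 15 \cdot 0 = 60 \cdot 0 = 0$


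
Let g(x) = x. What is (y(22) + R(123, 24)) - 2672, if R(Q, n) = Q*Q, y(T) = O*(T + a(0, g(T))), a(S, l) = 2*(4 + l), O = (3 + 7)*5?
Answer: 16157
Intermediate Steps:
O = 50 (O = 10*5 = 50)
a(S, l) = 8 + 2*l
y(T) = 400 + 150*T (y(T) = 50*(T + (8 + 2*T)) = 50*(8 + 3*T) = 400 + 150*T)
R(Q, n) = Q**2
(y(22) + R(123, 24)) - 2672 = ((400 + 150*22) + 123**2) - 2672 = ((400 + 3300) + 15129) - 2672 = (3700 + 15129) - 2672 = 18829 - 2672 = 16157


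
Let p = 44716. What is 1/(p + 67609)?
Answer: 1/112325 ≈ 8.9027e-6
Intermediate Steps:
1/(p + 67609) = 1/(44716 + 67609) = 1/112325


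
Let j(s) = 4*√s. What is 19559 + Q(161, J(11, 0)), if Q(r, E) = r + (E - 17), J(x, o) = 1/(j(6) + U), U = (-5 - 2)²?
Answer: 45415464/2305 - 4*√6/2305 ≈ 19703.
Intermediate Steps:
U = 49 (U = (-7)² = 49)
J(x, o) = 1/(49 + 4*√6) (J(x, o) = 1/(4*√6 + 49) = 1/(49 + 4*√6))
Q(r, E) = -17 + E + r (Q(r, E) = r + (-17 + E) = -17 + E + r)
19559 + Q(161, J(11, 0)) = 19559 + (-17 + (49/2305 - 4*√6/2305) + 161) = 19559 + (331969/2305 - 4*√6/2305) = 45415464/2305 - 4*√6/2305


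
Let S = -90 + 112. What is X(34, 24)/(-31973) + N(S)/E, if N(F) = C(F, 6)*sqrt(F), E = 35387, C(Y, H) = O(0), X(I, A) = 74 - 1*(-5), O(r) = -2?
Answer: -79/31973 - 2*sqrt(22)/35387 ≈ -0.0027359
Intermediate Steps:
X(I, A) = 79 (X(I, A) = 74 + 5 = 79)
C(Y, H) = -2
S = 22
N(F) = -2*sqrt(F)
X(34, 24)/(-31973) + N(S)/E = 79/(-31973) - 2*sqrt(22)/35387 = 79*(-1/31973) - 2*sqrt(22)*(1/35387) = -79/31973 - 2*sqrt(22)/35387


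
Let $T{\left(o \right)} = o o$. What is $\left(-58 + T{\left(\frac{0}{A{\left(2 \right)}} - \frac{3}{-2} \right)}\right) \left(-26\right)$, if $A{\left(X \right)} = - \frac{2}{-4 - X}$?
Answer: $\frac{2899}{2} \approx 1449.5$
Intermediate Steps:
$T{\left(o \right)} = o^{2}$
$\left(-58 + T{\left(\frac{0}{A{\left(2 \right)}} - \frac{3}{-2} \right)}\right) \left(-26\right) = \left(-58 + \left(\frac{0}{2 \frac{1}{4 + 2}} - \frac{3}{-2}\right)^{2}\right) \left(-26\right) = \left(-58 + \left(\frac{0}{2 \cdot \frac{1}{6}} - - \frac{3}{2}\right)^{2}\right) \left(-26\right) = \left(-58 + \left(\frac{0}{2 \cdot \frac{1}{6}} + \frac{3}{2}\right)^{2}\right) \left(-26\right) = \left(-58 + \left(0 \frac{1}{\frac{1}{3}} + \frac{3}{2}\right)^{2}\right) \left(-26\right) = \left(-58 + \left(0 \cdot 3 + \frac{3}{2}\right)^{2}\right) \left(-26\right) = \left(-58 + \left(0 + \frac{3}{2}\right)^{2}\right) \left(-26\right) = \left(-58 + \left(\frac{3}{2}\right)^{2}\right) \left(-26\right) = \left(-58 + \frac{9}{4}\right) \left(-26\right) = \left(- \frac{223}{4}\right) \left(-26\right) = \frac{2899}{2}$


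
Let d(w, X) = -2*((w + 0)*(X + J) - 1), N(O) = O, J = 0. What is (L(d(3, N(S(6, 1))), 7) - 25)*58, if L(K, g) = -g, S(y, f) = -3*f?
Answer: -1856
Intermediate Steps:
d(w, X) = 2 - 2*X*w (d(w, X) = -2*((w + 0)*(X + 0) - 1) = -2*(w*X - 1) = -2*(X*w - 1) = -2*(-1 + X*w) = 2 - 2*X*w)
(L(d(3, N(S(6, 1))), 7) - 25)*58 = (-1*7 - 25)*58 = (-7 - 25)*58 = -32*58 = -1856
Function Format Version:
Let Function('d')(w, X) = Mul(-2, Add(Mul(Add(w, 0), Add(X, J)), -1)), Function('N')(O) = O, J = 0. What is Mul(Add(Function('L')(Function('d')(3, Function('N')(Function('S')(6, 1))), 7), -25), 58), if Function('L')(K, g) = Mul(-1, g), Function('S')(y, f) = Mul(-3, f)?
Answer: -1856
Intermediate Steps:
Function('d')(w, X) = Add(2, Mul(-2, X, w)) (Function('d')(w, X) = Mul(-2, Add(Mul(Add(w, 0), Add(X, 0)), -1)) = Mul(-2, Add(Mul(w, X), -1)) = Mul(-2, Add(Mul(X, w), -1)) = Mul(-2, Add(-1, Mul(X, w))) = Add(2, Mul(-2, X, w)))
Mul(Add(Function('L')(Function('d')(3, Function('N')(Function('S')(6, 1))), 7), -25), 58) = Mul(Add(Mul(-1, 7), -25), 58) = Mul(Add(-7, -25), 58) = Mul(-32, 58) = -1856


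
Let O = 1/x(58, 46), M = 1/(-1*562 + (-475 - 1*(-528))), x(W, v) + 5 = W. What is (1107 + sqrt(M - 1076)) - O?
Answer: 58670/53 + I*sqrt(278771665)/509 ≈ 1107.0 + 32.802*I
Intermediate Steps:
x(W, v) = -5 + W
M = -1/509 (M = 1/(-562 + (-475 + 528)) = 1/(-562 + 53) = 1/(-509) = -1/509 ≈ -0.0019646)
O = 1/53 (O = 1/(-5 + 58) = 1/53 ≈ 0.018868)
(1107 + sqrt(M - 1076)) - O = (1107 + sqrt(-1/509 - 1076)) - 1*1/53 = (1107 + sqrt(-547685/509)) - 1/53 = (1107 + I*sqrt(278771665)/509) - 1/53 = 58670/53 + I*sqrt(278771665)/509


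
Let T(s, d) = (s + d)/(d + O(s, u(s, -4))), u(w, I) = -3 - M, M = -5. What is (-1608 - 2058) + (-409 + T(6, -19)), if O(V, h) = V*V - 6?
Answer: -44838/11 ≈ -4076.2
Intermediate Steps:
u(w, I) = 2 (u(w, I) = -3 - 1*(-5) = -3 + 5 = 2)
O(V, h) = -6 + V² (O(V, h) = V² - 6 = -6 + V²)
T(s, d) = (d + s)/(-6 + d + s²) (T(s, d) = (s + d)/(d + (-6 + s²)) = (d + s)/(-6 + d + s²))
(-1608 - 2058) + (-409 + T(6, -19)) = (-1608 - 2058) + (-409 + (-19 + 6)/(-6 - 19 + 6²)) = -3666 + (-409 - 13/(-6 - 19 + 36)) = -3666 + (-409 - 13/11) = -3666 - 4512/11 = -44838/11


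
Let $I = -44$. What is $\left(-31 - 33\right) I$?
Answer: $2816$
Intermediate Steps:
$\left(-31 - 33\right) I = \left(-31 - 33\right) \left(-44\right) = \left(-64\right) \left(-44\right) = 2816$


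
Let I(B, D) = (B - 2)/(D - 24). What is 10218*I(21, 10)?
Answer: -97071/7 ≈ -13867.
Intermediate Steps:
I(B, D) = (-2 + B)/(-24 + D)
10218*I(21, 10) = 10218*((-2 + 21)/(-24 + 10)) = 10218*(19/(-14)) = 10218*(-1/14*19) = 10218*(-19/14) = -97071/7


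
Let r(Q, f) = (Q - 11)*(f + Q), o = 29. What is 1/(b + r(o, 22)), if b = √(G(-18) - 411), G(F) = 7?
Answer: 459/421564 - I*√101/421564 ≈ 0.0010888 - 2.384e-5*I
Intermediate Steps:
r(Q, f) = (-11 + Q)*(Q + f)
b = 2*I*√101 (b = √(7 - 411) = √(-404) = 2*I*√101 ≈ 20.1*I)
1/(b + r(o, 22)) = 1/(2*I*√101 + (29² - 11*29 - 11*22 + 29*22)) = 1/(2*I*√101 + (841 - 319 - 242 + 638)) = 1/(2*I*√101 + 918) = 1/(918 + 2*I*√101)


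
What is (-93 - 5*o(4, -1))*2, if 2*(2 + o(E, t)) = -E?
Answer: -146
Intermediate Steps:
o(E, t) = -2 - E/2 (o(E, t) = -2 + (-E)/2 = -2 - E/2)
(-93 - 5*o(4, -1))*2 = (-93 - 5*(-2 - ½*4))*2 = (-93 - 5*(-2 - 2))*2 = (-93 - 5*(-4))*2 = (-93 + 20)*2 = -73*2 = -146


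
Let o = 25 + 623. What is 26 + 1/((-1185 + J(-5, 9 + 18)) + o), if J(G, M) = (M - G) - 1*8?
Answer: 13337/513 ≈ 25.998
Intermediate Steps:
o = 648
J(G, M) = -8 + M - G (J(G, M) = (M - G) - 8 = -8 + M - G)
26 + 1/((-1185 + J(-5, 9 + 18)) + o) = 26 + 1/((-1185 + (-8 + (9 + 18) - 1*(-5))) + 648) = 26 + 1/((-1185 + (-8 + 27 + 5)) + 648) = 26 + 1/((-1185 + 24) + 648) = 26 + 1/(-1161 + 648) = 26 + 1/(-513) = 26 - 1/513 = 13337/513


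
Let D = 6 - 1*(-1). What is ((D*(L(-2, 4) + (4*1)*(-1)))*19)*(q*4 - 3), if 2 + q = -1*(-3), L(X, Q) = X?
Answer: -798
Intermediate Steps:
q = 1 (q = -2 - 1*(-3) = -2 + 3 = 1)
D = 7 (D = 6 + 1 = 7)
((D*(L(-2, 4) + (4*1)*(-1)))*19)*(q*4 - 3) = ((7*(-2 + (4*1)*(-1)))*19)*(1*4 - 3) = ((7*(-2 + 4*(-1)))*19)*(4 - 3) = ((7*(-2 - 4))*19)*1 = ((7*(-6))*19)*1 = -42*19*1 = -798*1 = -798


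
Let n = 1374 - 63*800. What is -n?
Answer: 49026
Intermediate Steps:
n = -49026 (n = 1374 - 50400 = -49026)
-n = -1*(-49026) = 49026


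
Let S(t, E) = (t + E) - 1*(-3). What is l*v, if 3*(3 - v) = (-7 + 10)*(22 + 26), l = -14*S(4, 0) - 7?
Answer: 4725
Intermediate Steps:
S(t, E) = 3 + E + t (S(t, E) = (E + t) + 3 = 3 + E + t)
l = -105 (l = -14*(3 + 0 + 4) - 7 = -14*7 - 7 = -98 - 7 = -105)
v = -45 (v = 3 - (-7 + 10)*(22 + 26)/3 = 3 - 48 = -45)
l*v = -105*(-45) = 4725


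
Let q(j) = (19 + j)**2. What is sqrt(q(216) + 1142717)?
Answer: sqrt(1197942) ≈ 1094.5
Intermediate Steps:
sqrt(q(216) + 1142717) = sqrt((19 + 216)**2 + 1142717) = sqrt(235**2 + 1142717) = sqrt(55225 + 1142717) = sqrt(1197942)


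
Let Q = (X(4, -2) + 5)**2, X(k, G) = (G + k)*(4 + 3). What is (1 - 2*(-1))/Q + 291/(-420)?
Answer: -34597/50540 ≈ -0.68455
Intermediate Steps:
X(k, G) = 7*G + 7*k (X(k, G) = (G + k)*7 = 7*G + 7*k)
Q = 361 (Q = ((7*(-2) + 7*4) + 5)**2 = ((-14 + 28) + 5)**2 = (14 + 5)**2 = 19**2 = 361)
(1 - 2*(-1))/Q + 291/(-420) = (1 - 2*(-1))/361 + 291/(-420) = (1 + 2)*(1/361) + 291*(-1/420) = 3*(1/361) - 97/140 = 3/361 - 97/140 = -34597/50540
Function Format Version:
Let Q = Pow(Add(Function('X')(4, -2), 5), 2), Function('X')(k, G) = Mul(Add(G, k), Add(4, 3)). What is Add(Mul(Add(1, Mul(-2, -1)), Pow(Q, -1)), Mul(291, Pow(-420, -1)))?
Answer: Rational(-34597, 50540) ≈ -0.68455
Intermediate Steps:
Function('X')(k, G) = Add(Mul(7, G), Mul(7, k)) (Function('X')(k, G) = Mul(Add(G, k), 7) = Add(Mul(7, G), Mul(7, k)))
Q = 361 (Q = Pow(Add(Add(Mul(7, -2), Mul(7, 4)), 5), 2) = Pow(Add(Add(-14, 28), 5), 2) = Pow(Add(14, 5), 2) = Pow(19, 2) = 361)
Add(Mul(Add(1, Mul(-2, -1)), Pow(Q, -1)), Mul(291, Pow(-420, -1))) = Add(Mul(Add(1, Mul(-2, -1)), Pow(361, -1)), Mul(291, Pow(-420, -1))) = Add(Mul(Add(1, 2), Rational(1, 361)), Mul(291, Rational(-1, 420))) = Add(Mul(3, Rational(1, 361)), Rational(-97, 140)) = Add(Rational(3, 361), Rational(-97, 140)) = Rational(-34597, 50540)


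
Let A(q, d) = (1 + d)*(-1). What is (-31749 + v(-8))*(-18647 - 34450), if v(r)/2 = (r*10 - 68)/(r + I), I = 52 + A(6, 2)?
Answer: 69132559485/41 ≈ 1.6862e+9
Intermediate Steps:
A(q, d) = -1 - d
I = 49 (I = 52 + (-1 - 1*2) = 52 + (-1 - 2) = 52 - 3 = 49)
v(r) = 2*(-68 + 10*r)/(49 + r) (v(r) = 2*((r*10 - 68)/(r + 49)) = 2*((10*r - 68)/(49 + r)) = 2*((-68 + 10*r)/(49 + r)) = 2*(-68 + 10*r)/(49 + r))
(-31749 + v(-8))*(-18647 - 34450) = (-31749 + 4*(-34 + 5*(-8))/(49 - 8))*(-18647 - 34450) = (-31749 + 4*(-34 - 40)/41)*(-53097) = (-31749 + 4*(1/41)*(-74))*(-53097) = (-31749 - 296/41)*(-53097) = -1302005/41*(-53097) = 69132559485/41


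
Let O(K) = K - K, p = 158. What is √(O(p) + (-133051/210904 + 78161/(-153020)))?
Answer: I*√18578857651010178830/4034066260 ≈ 1.0685*I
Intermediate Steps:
O(K) = 0
√(O(p) + (-133051/210904 + 78161/(-153020))) = √(0 + (-133051/210904 + 78161/(-153020))) = √(0 + (-133051*1/210904 + 78161*(-1/153020))) = √(0 + (-133051/210904 - 78161/153020)) = √(0 - 9210982891/8068132520) = √(-9210982891/8068132520) = I*√18578857651010178830/4034066260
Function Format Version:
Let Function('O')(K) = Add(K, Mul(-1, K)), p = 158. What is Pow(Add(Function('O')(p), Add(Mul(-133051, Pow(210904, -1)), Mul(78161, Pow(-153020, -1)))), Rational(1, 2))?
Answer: Mul(Rational(1, 4034066260), I, Pow(18578857651010178830, Rational(1, 2))) ≈ Mul(1.0685, I)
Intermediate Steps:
Function('O')(K) = 0
Pow(Add(Function('O')(p), Add(Mul(-133051, Pow(210904, -1)), Mul(78161, Pow(-153020, -1)))), Rational(1, 2)) = Pow(Add(0, Add(Mul(-133051, Pow(210904, -1)), Mul(78161, Pow(-153020, -1)))), Rational(1, 2)) = Pow(Add(0, Add(Mul(-133051, Rational(1, 210904)), Mul(78161, Rational(-1, 153020)))), Rational(1, 2)) = Pow(Add(0, Add(Rational(-133051, 210904), Rational(-78161, 153020))), Rational(1, 2)) = Pow(Add(0, Rational(-9210982891, 8068132520)), Rational(1, 2)) = Pow(Rational(-9210982891, 8068132520), Rational(1, 2)) = Mul(Rational(1, 4034066260), I, Pow(18578857651010178830, Rational(1, 2)))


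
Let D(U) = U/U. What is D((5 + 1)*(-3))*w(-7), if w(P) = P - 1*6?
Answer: -13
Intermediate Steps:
D(U) = 1
w(P) = -6 + P (w(P) = P - 6 = -6 + P)
D((5 + 1)*(-3))*w(-7) = 1*(-6 - 7) = 1*(-13) = -13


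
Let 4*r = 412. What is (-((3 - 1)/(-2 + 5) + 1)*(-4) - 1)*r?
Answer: 1751/3 ≈ 583.67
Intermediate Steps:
r = 103 (r = (1/4)*412 = 103)
(-((3 - 1)/(-2 + 5) + 1)*(-4) - 1)*r = (-((3 - 1)/(-2 + 5) + 1)*(-4) - 1)*103 = (-(2/3 + 1)*(-4) - 1)*103 = (-1*5/3*(-4) - 1)*103 = (-5/3*(-4) - 1)*103 = (20/3 - 1)*103 = (17/3)*103 = 1751/3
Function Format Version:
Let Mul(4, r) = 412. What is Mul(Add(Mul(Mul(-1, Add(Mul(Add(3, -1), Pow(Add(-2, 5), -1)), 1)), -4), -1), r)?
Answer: Rational(1751, 3) ≈ 583.67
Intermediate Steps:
r = 103 (r = Mul(Rational(1, 4), 412) = 103)
Mul(Add(Mul(Mul(-1, Add(Mul(Add(3, -1), Pow(Add(-2, 5), -1)), 1)), -4), -1), r) = Mul(Add(Mul(Mul(-1, Add(Mul(Add(3, -1), Pow(Add(-2, 5), -1)), 1)), -4), -1), 103) = Mul(Add(Mul(Mul(-1, Add(Mul(2, Pow(3, -1)), 1)), -4), -1), 103) = Mul(Add(Mul(Mul(-1, Add(Mul(2, Rational(1, 3)), 1)), -4), -1), 103) = Mul(Add(Mul(Mul(-1, Add(Rational(2, 3), 1)), -4), -1), 103) = Mul(Add(Mul(Mul(-1, Rational(5, 3)), -4), -1), 103) = Mul(Add(Mul(Rational(-5, 3), -4), -1), 103) = Mul(Add(Rational(20, 3), -1), 103) = Mul(Rational(17, 3), 103) = Rational(1751, 3)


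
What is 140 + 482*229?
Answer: 110518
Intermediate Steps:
140 + 482*229 = 140 + 110378 = 110518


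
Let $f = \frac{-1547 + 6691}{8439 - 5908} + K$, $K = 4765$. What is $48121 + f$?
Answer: $\frac{133859610}{2531} \approx 52888.0$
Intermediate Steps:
$f = \frac{12065359}{2531}$ ($f = \frac{-1547 + 6691}{8439 - 5908} + 4765 = \frac{5144}{2531} + 4765 = \frac{12065359}{2531} \approx 4767.0$)
$48121 + f = 48121 + \frac{12065359}{2531} = \frac{133859610}{2531}$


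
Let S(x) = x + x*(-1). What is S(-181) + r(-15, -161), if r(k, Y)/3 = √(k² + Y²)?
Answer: 3*√26146 ≈ 485.09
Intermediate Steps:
S(x) = 0 (S(x) = x - x = 0)
r(k, Y) = 3*√(Y² + k²) (r(k, Y) = 3*√(k² + Y²) = 3*√(Y² + k²))
S(-181) + r(-15, -161) = 0 + 3*√((-161)² + (-15)²) = 0 + 3*√(25921 + 225) = 0 + 3*√26146 = 3*√26146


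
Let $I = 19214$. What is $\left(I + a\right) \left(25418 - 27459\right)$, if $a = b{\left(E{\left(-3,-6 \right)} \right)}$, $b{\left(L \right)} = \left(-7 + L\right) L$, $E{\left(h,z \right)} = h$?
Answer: $-39277004$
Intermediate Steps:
$b{\left(L \right)} = L \left(-7 + L\right)$
$a = 30$ ($a = - 3 \left(-7 - 3\right) = \left(-3\right) \left(-10\right) = 30$)
$\left(I + a\right) \left(25418 - 27459\right) = \left(19214 + 30\right) \left(25418 - 27459\right) = 19244 \left(-2041\right) = -39277004$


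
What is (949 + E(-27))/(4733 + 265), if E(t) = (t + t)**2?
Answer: 3865/4998 ≈ 0.77331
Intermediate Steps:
E(t) = 4*t**2 (E(t) = (2*t)**2 = 4*t**2)
(949 + E(-27))/(4733 + 265) = (949 + 4*(-27)**2)/(4733 + 265) = (949 + 4*729)/4998 = (949 + 2916)*(1/4998) = 3865*(1/4998) = 3865/4998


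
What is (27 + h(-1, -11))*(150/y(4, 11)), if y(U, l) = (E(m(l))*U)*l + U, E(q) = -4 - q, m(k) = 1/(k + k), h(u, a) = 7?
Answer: -850/29 ≈ -29.310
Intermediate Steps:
m(k) = 1/(2*k)
y(U, l) = U + U*l*(-4 - 1/(2*l)) (y(U, l) = ((-4 - 1/(2*l))*U)*l + U = (U*(-4 - 1/(2*l)))*l + U = U*l*(-4 - 1/(2*l)) + U = U + U*l*(-4 - 1/(2*l)))
(27 + h(-1, -11))*(150/y(4, 11)) = (27 + 7)*(150/(((½)*4*(1 - 8*11)))) = 34*(150/(((½)*4*(1 - 88)))) = 34*(150/(((½)*4*(-87)))) = 34*(150/(-174)) = 34*(150*(-1/174)) = 34*(-25/29) = -850/29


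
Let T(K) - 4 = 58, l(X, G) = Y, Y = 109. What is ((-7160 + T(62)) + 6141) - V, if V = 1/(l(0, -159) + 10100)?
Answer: -9770014/10209 ≈ -957.00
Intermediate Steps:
l(X, G) = 109
T(K) = 62 (T(K) = 4 + 58 = 62)
V = 1/10209 (V = 1/(109 + 10100) = 1/10209 ≈ 9.7953e-5)
((-7160 + T(62)) + 6141) - V = ((-7160 + 62) + 6141) - 1*1/10209 = (-7098 + 6141) - 1/10209 = -957 - 1/10209 = -9770014/10209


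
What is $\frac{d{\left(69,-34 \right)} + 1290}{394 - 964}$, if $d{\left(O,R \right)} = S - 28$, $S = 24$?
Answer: $- \frac{643}{285} \approx -2.2561$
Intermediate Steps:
$d{\left(O,R \right)} = -4$ ($d{\left(O,R \right)} = 24 - 28 = -4$)
$\frac{d{\left(69,-34 \right)} + 1290}{394 - 964} = \frac{-4 + 1290}{394 - 964} = \frac{1286}{-570} = 1286 \left(- \frac{1}{570}\right) = - \frac{643}{285}$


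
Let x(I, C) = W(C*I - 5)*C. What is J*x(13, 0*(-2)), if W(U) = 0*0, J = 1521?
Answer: 0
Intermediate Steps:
W(U) = 0
x(I, C) = 0 (x(I, C) = 0*C = 0)
J*x(13, 0*(-2)) = 1521*0 = 0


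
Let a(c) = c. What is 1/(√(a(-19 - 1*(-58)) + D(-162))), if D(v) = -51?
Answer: -I*√3/6 ≈ -0.28868*I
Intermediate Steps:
1/(√(a(-19 - 1*(-58)) + D(-162))) = 1/(√((-19 - 1*(-58)) - 51)) = 1/(√((-19 + 58) - 51)) = 1/(√(39 - 51)) = 1/(√(-12)) = 1/(2*I*√3) = -I*√3/6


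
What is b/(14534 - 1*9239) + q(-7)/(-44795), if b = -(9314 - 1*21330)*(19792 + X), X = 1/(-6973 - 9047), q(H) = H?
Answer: 8533194781570469/189988809525 ≈ 44914.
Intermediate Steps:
X = -1/16020 (X = 1/(-16020) = -1/16020 ≈ -6.2422e-5)
b = 952471788356/4005 (b = -(9314 - 1*21330)*(19792 - 1/16020) = -(9314 - 21330)*317067839/16020 = -(-12016)*317067839/16020 = -1*(-952471788356/4005) = 952471788356/4005 ≈ 2.3782e+8)
b/(14534 - 1*9239) + q(-7)/(-44795) = 952471788356/(4005*(14534 - 1*9239)) - 7/(-44795) = 952471788356/(4005*(14534 - 9239)) - 7*(-1/44795) = (952471788356/4005)/5295 + 7/44795 = (952471788356/4005)*(1/5295) + 7/44795 = 952471788356/21206475 + 7/44795 = 8533194781570469/189988809525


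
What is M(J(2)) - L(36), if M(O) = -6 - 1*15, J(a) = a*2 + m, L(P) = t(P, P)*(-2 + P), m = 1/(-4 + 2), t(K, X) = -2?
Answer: 47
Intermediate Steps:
m = -1/2 (m = 1/(-2) = -1/2 ≈ -0.50000)
L(P) = 4 - 2*P (L(P) = -2*(-2 + P) = 4 - 2*P)
J(a) = -1/2 + 2*a (J(a) = a*2 - 1/2 = 2*a - 1/2 = -1/2 + 2*a)
M(O) = -21 (M(O) = -6 - 15 = -21)
M(J(2)) - L(36) = -21 - (4 - 2*36) = -21 - (4 - 72) = -21 - 1*(-68) = -21 + 68 = 47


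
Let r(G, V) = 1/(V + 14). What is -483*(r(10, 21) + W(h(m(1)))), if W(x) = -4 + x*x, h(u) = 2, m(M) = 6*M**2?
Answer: -69/5 ≈ -13.800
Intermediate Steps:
r(G, V) = 1/(14 + V)
W(x) = -4 + x**2
-483*(r(10, 21) + W(h(m(1)))) = -483*(1/(14 + 21) + (-4 + 2**2)) = -483*(1/35 + (-4 + 4)) = -483*(1/35 + 0) = -483*1/35 = -69/5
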